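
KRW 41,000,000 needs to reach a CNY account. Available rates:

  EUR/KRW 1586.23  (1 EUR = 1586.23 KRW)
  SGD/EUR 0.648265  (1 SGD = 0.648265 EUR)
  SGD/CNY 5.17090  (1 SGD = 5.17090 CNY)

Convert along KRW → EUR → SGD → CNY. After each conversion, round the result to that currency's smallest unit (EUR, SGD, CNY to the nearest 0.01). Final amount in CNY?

CNY 206,172.73

KRW 41,000,000 ÷ 1586.23 = EUR 25,847.45
EUR 25,847.45 ÷ 0.648265 = SGD 39,871.73
SGD 39,871.73 × 5.17090 = CNY 206,172.73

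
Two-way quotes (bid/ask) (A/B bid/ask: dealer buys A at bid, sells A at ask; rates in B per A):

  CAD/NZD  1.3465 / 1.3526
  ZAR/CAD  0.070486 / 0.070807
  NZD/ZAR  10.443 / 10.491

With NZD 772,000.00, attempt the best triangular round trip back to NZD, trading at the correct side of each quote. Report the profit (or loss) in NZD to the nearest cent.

Net result: NZD -3,657.54 (no profitable arbitrage after spreads)

Best loop NZD → CAD → ZAR → NZD:
NZD 772,000.00 ÷ 1.3526 (buy CAD at ask) = CAD 570,752.62
CAD 570,752.62 ÷ 0.070807 (buy ZAR at ask) = ZAR 8,060,680.79
ZAR 8,060,680.79 ÷ 10.491 (buy NZD at ask) = NZD 768,342.46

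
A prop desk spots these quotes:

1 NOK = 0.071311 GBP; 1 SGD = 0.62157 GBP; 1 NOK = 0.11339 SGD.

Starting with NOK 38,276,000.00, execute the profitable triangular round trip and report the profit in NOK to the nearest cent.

Profit: NOK 451,393.84

Profitable loop is NOK → GBP → SGD → NOK:
NOK 38,276,000.00 × 0.071311 = GBP 2,729,499.84
GBP 2,729,499.84 ÷ 0.62157 = SGD 4,391,299.19
SGD 4,391,299.19 ÷ 0.11339 = NOK 38,727,393.84
Profit = NOK 38,727,393.84 − NOK 38,276,000.00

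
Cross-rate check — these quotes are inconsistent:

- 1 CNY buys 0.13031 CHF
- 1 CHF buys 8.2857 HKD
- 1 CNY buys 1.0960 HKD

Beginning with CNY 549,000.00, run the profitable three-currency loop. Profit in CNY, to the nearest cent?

Profitable loop is CNY → HKD → CHF → CNY:
CNY 549,000.00 × 1.0960 = HKD 601,704.00
HKD 601,704.00 ÷ 8.2857 = CHF 72,619.57
CHF 72,619.57 ÷ 0.13031 = CNY 557,283.20
Profit = CNY 557,283.20 − CNY 549,000.00

Profit: CNY 8,283.20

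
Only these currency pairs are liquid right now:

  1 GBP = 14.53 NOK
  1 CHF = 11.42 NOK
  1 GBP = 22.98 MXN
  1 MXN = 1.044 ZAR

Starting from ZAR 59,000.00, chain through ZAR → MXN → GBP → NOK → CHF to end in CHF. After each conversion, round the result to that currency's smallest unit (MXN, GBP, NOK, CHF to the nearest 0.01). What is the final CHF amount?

ZAR 59,000.00 ÷ 1.044 = MXN 56,513.41
MXN 56,513.41 ÷ 22.98 = GBP 2,459.24
GBP 2,459.24 × 14.53 = NOK 35,732.76
NOK 35,732.76 ÷ 11.42 = CHF 3,128.96

CHF 3,128.96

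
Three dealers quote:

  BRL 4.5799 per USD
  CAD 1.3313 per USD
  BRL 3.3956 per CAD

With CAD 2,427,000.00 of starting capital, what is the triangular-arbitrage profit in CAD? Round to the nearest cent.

Profitable loop is CAD → USD → BRL → CAD:
CAD 2,427,000.00 ÷ 1.3313 = USD 1,823,030.12
USD 1,823,030.12 × 4.5799 = BRL 8,349,295.65
BRL 8,349,295.65 ÷ 3.3956 = CAD 2,458,857.24
Profit = CAD 2,458,857.24 − CAD 2,427,000.00

Profit: CAD 31,857.24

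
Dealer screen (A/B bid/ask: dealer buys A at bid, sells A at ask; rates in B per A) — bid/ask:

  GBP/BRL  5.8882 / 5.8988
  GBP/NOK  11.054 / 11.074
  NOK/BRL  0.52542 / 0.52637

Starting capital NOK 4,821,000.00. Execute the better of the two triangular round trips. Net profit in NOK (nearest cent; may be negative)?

Net profit: NOK 48,944.77

Best loop NOK → GBP → BRL → NOK:
NOK 4,821,000.00 ÷ 11.074 (buy GBP at ask) = GBP 435,344.05
GBP 435,344.05 × 5.8882 (sell GBP at bid) = BRL 2,563,392.83
BRL 2,563,392.83 ÷ 0.52637 (buy NOK at ask) = NOK 4,869,944.77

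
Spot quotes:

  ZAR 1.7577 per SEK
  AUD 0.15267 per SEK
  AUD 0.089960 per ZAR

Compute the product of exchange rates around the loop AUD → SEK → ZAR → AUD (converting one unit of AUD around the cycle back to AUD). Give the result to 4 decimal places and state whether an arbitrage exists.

Around AUD → SEK → ZAR → AUD: 1 ÷ 0.15267 × 1.7577 × 0.089960 = 1.035716
Product > 1; profitable direction is AUD → SEK → ZAR → AUD.

1.0357 (arbitrage exists)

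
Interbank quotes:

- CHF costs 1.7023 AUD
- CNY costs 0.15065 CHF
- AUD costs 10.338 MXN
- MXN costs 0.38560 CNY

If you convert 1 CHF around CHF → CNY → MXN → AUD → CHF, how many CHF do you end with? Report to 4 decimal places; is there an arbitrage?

Around CHF → CNY → MXN → AUD → CHF: 1 ÷ 0.15065 ÷ 0.38560 ÷ 10.338 ÷ 1.7023 = 0.978185
Product < 1; profitable direction is CHF → AUD → MXN → CNY → CHF.

0.9782 (arbitrage exists)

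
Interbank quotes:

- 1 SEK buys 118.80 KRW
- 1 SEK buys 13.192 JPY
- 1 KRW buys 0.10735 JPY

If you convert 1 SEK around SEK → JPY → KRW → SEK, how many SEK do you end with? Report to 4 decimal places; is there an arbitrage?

1.0344 (arbitrage exists)

Around SEK → JPY → KRW → SEK: 1 × 13.192 ÷ 0.10735 ÷ 118.80 = 1.034409
Product > 1; profitable direction is SEK → JPY → KRW → SEK.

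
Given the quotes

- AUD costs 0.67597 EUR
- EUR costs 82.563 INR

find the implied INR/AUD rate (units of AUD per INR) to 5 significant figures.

INR/AUD = 0.017918

1 INR ÷ 82.563 = 0.012112 EUR
0.012112 EUR ÷ 0.67597 = 0.0179179 AUD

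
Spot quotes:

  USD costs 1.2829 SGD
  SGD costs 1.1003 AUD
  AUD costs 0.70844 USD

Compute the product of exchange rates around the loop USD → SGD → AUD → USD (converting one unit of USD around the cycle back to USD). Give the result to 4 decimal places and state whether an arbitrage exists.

1.0000 (no arbitrage)

Around USD → SGD → AUD → USD: 1 × 1.2829 × 1.1003 × 0.70844 = 1.000016
Product ≈ 1 (deviation 0.002%, within rounding noise).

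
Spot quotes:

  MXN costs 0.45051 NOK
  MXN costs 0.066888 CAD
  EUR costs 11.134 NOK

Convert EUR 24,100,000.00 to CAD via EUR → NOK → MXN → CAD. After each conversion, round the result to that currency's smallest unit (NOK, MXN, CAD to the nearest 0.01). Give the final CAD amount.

CAD 39,839,330.77

EUR 24,100,000.00 × 11.134 = NOK 268,329,400.00
NOK 268,329,400.00 ÷ 0.45051 = MXN 595,612,528.02
MXN 595,612,528.02 × 0.066888 = CAD 39,839,330.77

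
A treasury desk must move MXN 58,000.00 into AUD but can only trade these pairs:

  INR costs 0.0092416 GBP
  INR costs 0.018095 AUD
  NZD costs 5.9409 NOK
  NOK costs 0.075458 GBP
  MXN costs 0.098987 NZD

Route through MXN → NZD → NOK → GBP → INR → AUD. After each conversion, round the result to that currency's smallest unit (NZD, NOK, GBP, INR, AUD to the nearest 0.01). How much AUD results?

MXN 58,000.00 × 0.098987 = NZD 5,741.25
NZD 5,741.25 × 5.9409 = NOK 34,108.19
NOK 34,108.19 × 0.075458 = GBP 2,573.74
GBP 2,573.74 ÷ 0.0092416 = INR 278,495.07
INR 278,495.07 × 0.018095 = AUD 5,039.37

AUD 5,039.37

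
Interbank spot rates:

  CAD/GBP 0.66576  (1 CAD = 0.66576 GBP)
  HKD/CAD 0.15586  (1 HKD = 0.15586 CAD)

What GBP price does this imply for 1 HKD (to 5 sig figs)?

1 HKD × 0.15586 = 0.15586 CAD
0.15586 CAD × 0.66576 = 0.103765 GBP

HKD/GBP = 0.10377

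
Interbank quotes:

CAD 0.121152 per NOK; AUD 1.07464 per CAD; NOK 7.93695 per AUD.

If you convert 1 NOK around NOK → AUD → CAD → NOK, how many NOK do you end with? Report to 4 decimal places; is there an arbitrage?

0.9677 (arbitrage exists)

Around NOK → AUD → CAD → NOK: 1 ÷ 7.93695 ÷ 1.07464 ÷ 0.121152 = 0.967727
Product < 1; profitable direction is NOK → CAD → AUD → NOK.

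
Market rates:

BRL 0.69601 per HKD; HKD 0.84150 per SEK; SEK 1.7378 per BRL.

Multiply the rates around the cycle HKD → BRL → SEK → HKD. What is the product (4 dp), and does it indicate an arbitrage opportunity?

1.0178 (arbitrage exists)

Around HKD → BRL → SEK → HKD: 1 × 0.69601 × 1.7378 × 0.84150 = 1.017816
Product > 1; profitable direction is HKD → BRL → SEK → HKD.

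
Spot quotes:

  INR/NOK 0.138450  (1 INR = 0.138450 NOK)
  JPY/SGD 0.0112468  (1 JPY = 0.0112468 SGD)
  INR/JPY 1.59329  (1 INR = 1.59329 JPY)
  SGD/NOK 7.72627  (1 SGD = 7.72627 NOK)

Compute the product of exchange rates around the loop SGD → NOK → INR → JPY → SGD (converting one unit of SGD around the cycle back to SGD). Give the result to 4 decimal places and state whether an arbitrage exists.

Around SGD → NOK → INR → JPY → SGD: 1 × 7.72627 ÷ 0.138450 × 1.59329 × 0.0112468 = 1.000002
Product ≈ 1 (deviation 0.000%, within rounding noise).

1.0000 (no arbitrage)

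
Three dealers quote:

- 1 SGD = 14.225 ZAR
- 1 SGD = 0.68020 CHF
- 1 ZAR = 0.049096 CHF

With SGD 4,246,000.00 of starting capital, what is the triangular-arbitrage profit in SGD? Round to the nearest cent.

Profitable loop is SGD → ZAR → CHF → SGD:
SGD 4,246,000.00 × 14.225 = ZAR 60,399,350.00
ZAR 60,399,350.00 × 0.049096 = CHF 2,965,366.49
CHF 2,965,366.49 ÷ 0.68020 = SGD 4,359,550.85
Profit = SGD 4,359,550.85 − SGD 4,246,000.00

Profit: SGD 113,550.85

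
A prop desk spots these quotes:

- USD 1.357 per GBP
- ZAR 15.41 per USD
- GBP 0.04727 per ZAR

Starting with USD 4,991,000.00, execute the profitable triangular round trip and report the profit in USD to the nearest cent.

Profitable loop is USD → GBP → ZAR → USD:
USD 4,991,000.00 ÷ 1.357 = GBP 3,677,966.10
GBP 3,677,966.10 ÷ 0.04727 = ZAR 77,807,617.98
ZAR 77,807,617.98 ÷ 15.41 = USD 5,049,164.05
Profit = USD 5,049,164.05 − USD 4,991,000.00

Profit: USD 58,164.05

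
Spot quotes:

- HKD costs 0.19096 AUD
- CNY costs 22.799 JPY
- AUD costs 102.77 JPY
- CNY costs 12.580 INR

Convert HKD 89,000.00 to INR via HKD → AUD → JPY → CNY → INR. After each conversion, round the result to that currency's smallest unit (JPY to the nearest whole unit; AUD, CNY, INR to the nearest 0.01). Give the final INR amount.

INR 963,748.01

HKD 89,000.00 × 0.19096 = AUD 16,995.44
AUD 16,995.44 × 102.77 = JPY 1,746,621
JPY 1,746,621 ÷ 22.799 = CNY 76,609.54
CNY 76,609.54 × 12.580 = INR 963,748.01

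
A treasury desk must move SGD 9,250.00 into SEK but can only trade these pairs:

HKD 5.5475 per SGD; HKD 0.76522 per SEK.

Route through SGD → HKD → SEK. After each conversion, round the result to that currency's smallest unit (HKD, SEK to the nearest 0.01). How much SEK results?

SEK 67,058.34

SGD 9,250.00 × 5.5475 = HKD 51,314.38
HKD 51,314.38 ÷ 0.76522 = SEK 67,058.34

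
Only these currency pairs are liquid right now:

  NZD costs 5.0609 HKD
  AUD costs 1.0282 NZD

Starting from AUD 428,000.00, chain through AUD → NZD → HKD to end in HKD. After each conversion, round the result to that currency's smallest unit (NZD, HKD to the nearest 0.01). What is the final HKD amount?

HKD 2,227,148.24

AUD 428,000.00 × 1.0282 = NZD 440,069.60
NZD 440,069.60 × 5.0609 = HKD 2,227,148.24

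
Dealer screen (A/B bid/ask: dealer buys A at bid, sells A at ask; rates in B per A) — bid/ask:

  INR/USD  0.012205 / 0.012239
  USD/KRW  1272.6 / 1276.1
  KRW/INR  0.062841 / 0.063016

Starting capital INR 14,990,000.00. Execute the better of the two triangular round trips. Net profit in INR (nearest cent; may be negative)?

Best loop INR → KRW → USD → INR:
INR 14,990,000.00 ÷ 0.063016 (buy KRW at ask) = KRW 237,876,095
KRW 237,876,095 ÷ 1276.1 (buy USD at ask) = USD 186,408.66
USD 186,408.66 ÷ 0.012239 (buy INR at ask) = INR 15,230,710.28

Net profit: INR 240,710.28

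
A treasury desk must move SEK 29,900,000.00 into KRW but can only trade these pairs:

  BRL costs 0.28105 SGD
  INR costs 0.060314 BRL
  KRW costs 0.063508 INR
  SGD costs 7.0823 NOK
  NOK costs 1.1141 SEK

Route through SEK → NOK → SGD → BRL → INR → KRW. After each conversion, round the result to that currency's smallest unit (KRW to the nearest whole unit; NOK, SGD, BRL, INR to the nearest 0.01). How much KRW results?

SEK 29,900,000.00 ÷ 1.1141 = NOK 26,837,806.30
NOK 26,837,806.30 ÷ 7.0823 = SGD 3,789,419.58
SGD 3,789,419.58 ÷ 0.28105 = BRL 13,483,079.81
BRL 13,483,079.81 ÷ 0.060314 = INR 223,548,095.14
INR 223,548,095.14 ÷ 0.063508 = KRW 3,519,998,979

KRW 3,519,998,979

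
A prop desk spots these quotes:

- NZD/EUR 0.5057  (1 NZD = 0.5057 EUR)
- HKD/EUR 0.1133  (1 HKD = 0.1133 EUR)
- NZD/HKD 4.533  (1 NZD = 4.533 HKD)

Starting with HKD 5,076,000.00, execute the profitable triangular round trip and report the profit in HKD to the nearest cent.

Profitable loop is HKD → EUR → NZD → HKD:
HKD 5,076,000.00 × 0.1133 = EUR 575,110.80
EUR 575,110.80 ÷ 0.5057 = NZD 1,137,256.87
NZD 1,137,256.87 × 4.533 = HKD 5,155,185.40
Profit = HKD 5,155,185.40 − HKD 5,076,000.00

Profit: HKD 79,185.40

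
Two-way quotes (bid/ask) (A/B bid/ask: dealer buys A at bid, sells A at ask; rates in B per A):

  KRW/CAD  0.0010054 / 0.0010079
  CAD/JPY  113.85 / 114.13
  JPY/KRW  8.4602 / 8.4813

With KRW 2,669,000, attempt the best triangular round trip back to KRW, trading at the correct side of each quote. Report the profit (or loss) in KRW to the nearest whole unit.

Best loop KRW → JPY → CAD → KRW:
KRW 2,669,000 ÷ 8.4813 (buy JPY at ask) = JPY 314,692
JPY 314,692 ÷ 114.13 (buy CAD at ask) = CAD 2,757.31
CAD 2,757.31 ÷ 0.0010079 (buy KRW at ask) = KRW 2,735,703

Net profit: KRW 66,703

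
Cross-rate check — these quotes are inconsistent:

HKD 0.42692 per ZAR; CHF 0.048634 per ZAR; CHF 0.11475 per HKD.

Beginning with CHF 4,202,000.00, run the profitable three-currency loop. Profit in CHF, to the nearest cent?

Profitable loop is CHF → ZAR → HKD → CHF:
CHF 4,202,000.00 ÷ 0.048634 = ZAR 86,400,460.58
ZAR 86,400,460.58 × 0.42692 = HKD 36,886,084.63
HKD 36,886,084.63 × 0.11475 = CHF 4,232,678.21
Profit = CHF 4,232,678.21 − CHF 4,202,000.00

Profit: CHF 30,678.21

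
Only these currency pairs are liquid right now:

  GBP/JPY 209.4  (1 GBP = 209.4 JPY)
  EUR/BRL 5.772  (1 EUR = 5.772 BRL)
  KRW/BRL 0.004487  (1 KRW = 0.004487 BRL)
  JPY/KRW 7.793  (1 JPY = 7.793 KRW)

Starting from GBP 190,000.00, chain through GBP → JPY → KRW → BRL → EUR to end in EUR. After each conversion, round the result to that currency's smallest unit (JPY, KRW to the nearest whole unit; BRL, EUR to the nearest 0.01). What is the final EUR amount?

GBP 190,000.00 × 209.4 = JPY 39,786,000
JPY 39,786,000 × 7.793 = KRW 310,052,298
KRW 310,052,298 × 0.004487 = BRL 1,391,204.66
BRL 1,391,204.66 ÷ 5.772 = EUR 241,026.45

EUR 241,026.45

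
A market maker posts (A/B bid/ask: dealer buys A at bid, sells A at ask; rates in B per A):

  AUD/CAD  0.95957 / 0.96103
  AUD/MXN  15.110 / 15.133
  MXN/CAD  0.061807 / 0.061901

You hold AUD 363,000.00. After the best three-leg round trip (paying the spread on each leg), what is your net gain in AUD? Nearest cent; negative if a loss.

Best loop AUD → CAD → MXN → AUD:
AUD 363,000.00 × 0.95957 (sell AUD at bid) = CAD 348,323.91
CAD 348,323.91 ÷ 0.061901 (buy MXN at ask) = MXN 5,627,112.81
MXN 5,627,112.81 ÷ 15.133 (buy AUD at ask) = AUD 371,843.84

Net profit: AUD 8,843.84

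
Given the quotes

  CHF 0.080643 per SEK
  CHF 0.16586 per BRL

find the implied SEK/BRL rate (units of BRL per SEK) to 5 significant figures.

SEK/BRL = 0.48621

1 SEK × 0.080643 = 0.080643 CHF
0.080643 CHF ÷ 0.16586 = 0.486211 BRL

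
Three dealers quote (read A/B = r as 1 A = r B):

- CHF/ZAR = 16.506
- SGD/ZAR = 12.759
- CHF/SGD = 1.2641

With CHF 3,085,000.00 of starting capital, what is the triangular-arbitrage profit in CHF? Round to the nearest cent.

Profitable loop is CHF → ZAR → SGD → CHF:
CHF 3,085,000.00 × 16.506 = ZAR 50,921,010.00
ZAR 50,921,010.00 ÷ 12.759 = SGD 3,990,987.54
SGD 3,990,987.54 ÷ 1.2641 = CHF 3,157,177.07
Profit = CHF 3,157,177.07 − CHF 3,085,000.00

Profit: CHF 72,177.07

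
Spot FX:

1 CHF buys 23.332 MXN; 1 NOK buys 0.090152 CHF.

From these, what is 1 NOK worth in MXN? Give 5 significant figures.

NOK/MXN = 2.1034

1 NOK × 0.090152 = 0.090152 CHF
0.090152 CHF × 23.332 = 2.10343 MXN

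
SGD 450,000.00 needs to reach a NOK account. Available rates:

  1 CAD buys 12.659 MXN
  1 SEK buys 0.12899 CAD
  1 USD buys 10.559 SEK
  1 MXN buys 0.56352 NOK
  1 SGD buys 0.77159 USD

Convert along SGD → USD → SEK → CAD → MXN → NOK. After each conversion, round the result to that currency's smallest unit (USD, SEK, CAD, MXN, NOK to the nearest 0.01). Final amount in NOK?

SGD 450,000.00 × 0.77159 = USD 347,215.50
USD 347,215.50 × 10.559 = SEK 3,666,248.46
SEK 3,666,248.46 × 0.12899 = CAD 472,909.39
CAD 472,909.39 × 12.659 = MXN 5,986,559.97
MXN 5,986,559.97 × 0.56352 = NOK 3,373,546.27

NOK 3,373,546.27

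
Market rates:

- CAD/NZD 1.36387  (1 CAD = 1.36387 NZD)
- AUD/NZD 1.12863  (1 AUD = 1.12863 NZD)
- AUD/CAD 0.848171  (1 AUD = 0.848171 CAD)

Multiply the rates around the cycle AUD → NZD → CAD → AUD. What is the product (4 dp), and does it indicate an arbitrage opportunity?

0.9757 (arbitrage exists)

Around AUD → NZD → CAD → AUD: 1 × 1.12863 ÷ 1.36387 ÷ 0.848171 = 0.975653
Product < 1; profitable direction is AUD → CAD → NZD → AUD.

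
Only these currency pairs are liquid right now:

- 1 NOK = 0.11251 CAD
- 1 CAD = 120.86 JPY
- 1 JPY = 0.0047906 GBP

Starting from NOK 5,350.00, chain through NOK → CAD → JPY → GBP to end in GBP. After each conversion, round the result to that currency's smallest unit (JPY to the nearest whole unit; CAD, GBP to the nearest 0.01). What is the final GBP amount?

GBP 348.51

NOK 5,350.00 × 0.11251 = CAD 601.93
CAD 601.93 × 120.86 = JPY 72,749
JPY 72,749 × 0.0047906 = GBP 348.51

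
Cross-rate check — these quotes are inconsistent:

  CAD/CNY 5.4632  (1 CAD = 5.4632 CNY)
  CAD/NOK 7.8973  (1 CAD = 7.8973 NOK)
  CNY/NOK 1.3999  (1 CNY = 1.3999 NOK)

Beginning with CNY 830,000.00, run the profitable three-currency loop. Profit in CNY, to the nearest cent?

Profit: CNY 27,062.74

Profitable loop is CNY → CAD → NOK → CNY:
CNY 830,000.00 ÷ 5.4632 = CAD 151,925.61
CAD 151,925.61 × 7.8973 = NOK 1,199,802.13
NOK 1,199,802.13 ÷ 1.3999 = CNY 857,062.74
Profit = CNY 857,062.74 − CNY 830,000.00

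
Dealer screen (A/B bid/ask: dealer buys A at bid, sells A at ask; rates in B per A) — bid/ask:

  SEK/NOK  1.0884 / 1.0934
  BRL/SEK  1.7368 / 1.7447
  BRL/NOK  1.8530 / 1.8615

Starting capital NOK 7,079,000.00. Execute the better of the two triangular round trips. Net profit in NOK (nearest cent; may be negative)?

Net profit: NOK 109,647.95

Best loop NOK → BRL → SEK → NOK:
NOK 7,079,000.00 ÷ 1.8615 (buy BRL at ask) = BRL 3,802,847.17
BRL 3,802,847.17 × 1.7368 (sell BRL at bid) = SEK 6,604,784.96
SEK 6,604,784.96 × 1.0884 (sell SEK at bid) = NOK 7,188,647.95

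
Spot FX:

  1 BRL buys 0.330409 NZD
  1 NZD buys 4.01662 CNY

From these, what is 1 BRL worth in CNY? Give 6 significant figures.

1 BRL × 0.330409 = 0.330409 NZD
0.330409 NZD × 4.01662 = 1.32713 CNY

BRL/CNY = 1.32713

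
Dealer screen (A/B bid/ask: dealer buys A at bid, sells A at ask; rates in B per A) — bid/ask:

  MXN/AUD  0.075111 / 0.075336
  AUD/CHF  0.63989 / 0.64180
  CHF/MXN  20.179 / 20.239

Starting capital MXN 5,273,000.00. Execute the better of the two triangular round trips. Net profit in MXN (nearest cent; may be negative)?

Net profit: MXN 115,482.18

Best loop MXN → CHF → AUD → MXN:
MXN 5,273,000.00 ÷ 20.239 (buy CHF at ask) = CHF 260,536.59
CHF 260,536.59 ÷ 0.64180 (buy AUD at ask) = AUD 405,946.69
AUD 405,946.69 ÷ 0.075336 (buy MXN at ask) = MXN 5,388,482.18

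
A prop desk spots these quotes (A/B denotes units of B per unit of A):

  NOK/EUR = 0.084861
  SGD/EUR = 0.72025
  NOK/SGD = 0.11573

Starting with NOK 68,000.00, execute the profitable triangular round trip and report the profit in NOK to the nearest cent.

Profit: NOK 1,228.96

Profitable loop is NOK → EUR → SGD → NOK:
NOK 68,000.00 × 0.084861 = EUR 5,770.55
EUR 5,770.55 ÷ 0.72025 = SGD 8,011.87
SGD 8,011.87 ÷ 0.11573 = NOK 69,228.96
Profit = NOK 69,228.96 − NOK 68,000.00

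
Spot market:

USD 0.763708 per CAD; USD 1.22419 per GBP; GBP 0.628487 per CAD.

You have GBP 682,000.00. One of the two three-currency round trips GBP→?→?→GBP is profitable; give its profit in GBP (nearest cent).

Profit: GBP 5,071.86

Profitable loop is GBP → USD → CAD → GBP:
GBP 682,000.00 × 1.22419 = USD 834,897.58
USD 834,897.58 ÷ 0.763708 = CAD 1,093,215.71
CAD 1,093,215.71 × 0.628487 = GBP 687,071.86
Profit = GBP 687,071.86 − GBP 682,000.00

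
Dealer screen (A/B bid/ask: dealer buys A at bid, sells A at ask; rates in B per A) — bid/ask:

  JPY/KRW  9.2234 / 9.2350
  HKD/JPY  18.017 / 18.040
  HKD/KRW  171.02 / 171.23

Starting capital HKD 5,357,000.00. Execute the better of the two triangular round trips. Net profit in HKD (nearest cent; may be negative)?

Net profit: HKD 142,144.29

Best loop HKD → KRW → JPY → HKD:
HKD 5,357,000.00 × 171.02 (sell HKD at bid) = KRW 916,154,140
KRW 916,154,140 ÷ 9.2350 (buy JPY at ask) = JPY 99,204,563
JPY 99,204,563 ÷ 18.040 (buy HKD at ask) = HKD 5,499,144.29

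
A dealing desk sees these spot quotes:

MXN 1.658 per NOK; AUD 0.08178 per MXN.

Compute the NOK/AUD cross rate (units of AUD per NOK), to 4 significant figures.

1 NOK × 1.658 = 1.658 MXN
1.658 MXN × 0.08178 = 0.135591 AUD

NOK/AUD = 0.1356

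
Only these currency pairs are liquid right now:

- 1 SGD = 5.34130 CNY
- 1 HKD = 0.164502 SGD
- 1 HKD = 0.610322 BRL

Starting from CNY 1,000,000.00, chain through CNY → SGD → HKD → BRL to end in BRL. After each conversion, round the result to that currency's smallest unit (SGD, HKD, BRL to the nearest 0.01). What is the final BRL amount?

BRL 694,609.74

CNY 1,000,000.00 ÷ 5.34130 = SGD 187,220.34
SGD 187,220.34 ÷ 0.164502 = HKD 1,138,103.73
HKD 1,138,103.73 × 0.610322 = BRL 694,609.74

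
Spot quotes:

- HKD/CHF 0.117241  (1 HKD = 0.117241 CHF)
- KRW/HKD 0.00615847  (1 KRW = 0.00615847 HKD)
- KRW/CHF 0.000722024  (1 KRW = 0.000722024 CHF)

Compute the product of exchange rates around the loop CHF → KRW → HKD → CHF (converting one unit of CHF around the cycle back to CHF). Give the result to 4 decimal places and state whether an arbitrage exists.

Around CHF → KRW → HKD → CHF: 1 ÷ 0.000722024 × 0.00615847 × 0.117241 = 1.000002
Product ≈ 1 (deviation 0.000%, within rounding noise).

1.0000 (no arbitrage)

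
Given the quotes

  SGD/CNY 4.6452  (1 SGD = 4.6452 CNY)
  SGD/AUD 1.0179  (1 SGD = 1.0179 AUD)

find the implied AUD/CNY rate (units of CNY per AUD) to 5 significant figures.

1 AUD ÷ 1.0179 = 0.982415 SGD
0.982415 SGD × 4.6452 = 4.56351 CNY

AUD/CNY = 4.5635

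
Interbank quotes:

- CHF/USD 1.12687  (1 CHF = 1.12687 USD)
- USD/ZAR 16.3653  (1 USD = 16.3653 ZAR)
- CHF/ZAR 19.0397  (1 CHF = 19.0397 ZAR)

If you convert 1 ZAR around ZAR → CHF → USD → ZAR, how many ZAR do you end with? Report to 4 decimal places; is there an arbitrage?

Around ZAR → CHF → USD → ZAR: 1 ÷ 19.0397 × 1.12687 × 16.3653 = 0.968585
Product < 1; profitable direction is ZAR → USD → CHF → ZAR.

0.9686 (arbitrage exists)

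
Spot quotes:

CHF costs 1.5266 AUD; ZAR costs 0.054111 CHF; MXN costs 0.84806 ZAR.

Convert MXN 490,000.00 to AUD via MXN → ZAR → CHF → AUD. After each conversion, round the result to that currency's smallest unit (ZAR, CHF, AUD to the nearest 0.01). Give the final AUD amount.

AUD 34,326.81

MXN 490,000.00 × 0.84806 = ZAR 415,549.40
ZAR 415,549.40 × 0.054111 = CHF 22,485.79
CHF 22,485.79 × 1.5266 = AUD 34,326.81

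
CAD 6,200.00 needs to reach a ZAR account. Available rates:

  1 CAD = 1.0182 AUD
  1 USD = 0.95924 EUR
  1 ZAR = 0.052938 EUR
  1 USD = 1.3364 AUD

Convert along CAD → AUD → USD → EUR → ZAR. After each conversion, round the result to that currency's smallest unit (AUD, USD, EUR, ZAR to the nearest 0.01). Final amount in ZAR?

CAD 6,200.00 × 1.0182 = AUD 6,312.84
AUD 6,312.84 ÷ 1.3364 = USD 4,723.77
USD 4,723.77 × 0.95924 = EUR 4,531.23
EUR 4,531.23 ÷ 0.052938 = ZAR 85,595.04

ZAR 85,595.04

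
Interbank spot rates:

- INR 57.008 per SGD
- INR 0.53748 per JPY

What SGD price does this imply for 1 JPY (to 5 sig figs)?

1 JPY × 0.53748 = 0.53748 INR
0.53748 INR ÷ 57.008 = 0.00942815 SGD

JPY/SGD = 0.0094282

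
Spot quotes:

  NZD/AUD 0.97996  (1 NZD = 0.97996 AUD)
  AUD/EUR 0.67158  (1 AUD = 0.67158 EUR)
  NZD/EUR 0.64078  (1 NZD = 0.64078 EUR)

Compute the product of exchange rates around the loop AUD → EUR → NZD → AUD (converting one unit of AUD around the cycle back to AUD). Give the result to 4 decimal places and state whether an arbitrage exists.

Around AUD → EUR → NZD → AUD: 1 × 0.67158 ÷ 0.64078 × 0.97996 = 1.027063
Product > 1; profitable direction is AUD → EUR → NZD → AUD.

1.0271 (arbitrage exists)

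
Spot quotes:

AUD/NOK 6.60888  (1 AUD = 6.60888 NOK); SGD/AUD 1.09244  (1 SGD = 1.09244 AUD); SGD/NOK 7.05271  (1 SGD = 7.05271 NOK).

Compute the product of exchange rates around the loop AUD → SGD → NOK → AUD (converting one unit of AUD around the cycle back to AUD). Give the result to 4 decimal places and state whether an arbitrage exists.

Around AUD → SGD → NOK → AUD: 1 ÷ 1.09244 × 7.05271 ÷ 6.60888 = 0.976856
Product < 1; profitable direction is AUD → NOK → SGD → AUD.

0.9769 (arbitrage exists)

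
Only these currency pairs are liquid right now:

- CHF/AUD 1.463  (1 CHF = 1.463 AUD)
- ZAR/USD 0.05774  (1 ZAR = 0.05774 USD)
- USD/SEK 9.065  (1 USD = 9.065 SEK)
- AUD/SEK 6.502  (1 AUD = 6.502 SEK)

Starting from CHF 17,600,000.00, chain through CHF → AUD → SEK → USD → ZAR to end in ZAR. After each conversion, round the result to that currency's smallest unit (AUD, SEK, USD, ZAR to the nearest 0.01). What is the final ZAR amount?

ZAR 319,859,586.25

CHF 17,600,000.00 × 1.463 = AUD 25,748,800.00
AUD 25,748,800.00 × 6.502 = SEK 167,418,697.60
SEK 167,418,697.60 ÷ 9.065 = USD 18,468,692.51
USD 18,468,692.51 ÷ 0.05774 = ZAR 319,859,586.25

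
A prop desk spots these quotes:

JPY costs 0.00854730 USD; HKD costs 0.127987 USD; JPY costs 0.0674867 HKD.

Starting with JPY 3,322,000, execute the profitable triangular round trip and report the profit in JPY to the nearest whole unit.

Profit: JPY 35,026

Profitable loop is JPY → HKD → USD → JPY:
JPY 3,322,000 × 0.0674867 = HKD 224,190.82
HKD 224,190.82 × 0.127987 = USD 28,693.51
USD 28,693.51 ÷ 0.00854730 = JPY 3,357,026
Profit = JPY 3,357,026 − JPY 3,322,000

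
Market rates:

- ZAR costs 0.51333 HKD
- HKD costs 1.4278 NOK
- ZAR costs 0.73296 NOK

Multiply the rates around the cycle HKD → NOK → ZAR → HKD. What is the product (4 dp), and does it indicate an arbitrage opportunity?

1.0000 (no arbitrage)

Around HKD → NOK → ZAR → HKD: 1 × 1.4278 ÷ 0.73296 × 0.51333 = 0.999963
Product ≈ 1 (deviation 0.004%, within rounding noise).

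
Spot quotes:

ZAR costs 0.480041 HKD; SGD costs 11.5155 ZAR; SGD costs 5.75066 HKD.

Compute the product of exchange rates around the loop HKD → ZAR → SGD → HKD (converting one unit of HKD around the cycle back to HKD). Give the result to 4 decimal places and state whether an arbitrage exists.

1.0403 (arbitrage exists)

Around HKD → ZAR → SGD → HKD: 1 ÷ 0.480041 ÷ 11.5155 × 5.75066 = 1.040295
Product > 1; profitable direction is HKD → ZAR → SGD → HKD.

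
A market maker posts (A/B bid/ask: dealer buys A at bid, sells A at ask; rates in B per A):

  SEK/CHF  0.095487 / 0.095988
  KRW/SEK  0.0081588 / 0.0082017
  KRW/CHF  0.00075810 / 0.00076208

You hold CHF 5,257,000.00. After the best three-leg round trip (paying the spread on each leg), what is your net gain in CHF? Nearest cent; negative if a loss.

Net profit: CHF 117,127.29

Best loop CHF → KRW → SEK → CHF:
CHF 5,257,000.00 ÷ 0.00076208 (buy KRW at ask) = KRW 6,898,225,908
KRW 6,898,225,908 × 0.0081588 (sell KRW at bid) = SEK 56,281,245.54
SEK 56,281,245.54 × 0.095487 (sell SEK at bid) = CHF 5,374,127.29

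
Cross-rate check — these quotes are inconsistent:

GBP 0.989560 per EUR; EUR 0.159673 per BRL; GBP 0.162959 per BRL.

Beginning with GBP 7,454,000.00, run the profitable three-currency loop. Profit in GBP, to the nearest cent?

Profit: GBP 233,659.20

Profitable loop is GBP → EUR → BRL → GBP:
GBP 7,454,000.00 ÷ 0.989560 = EUR 7,532,640.77
EUR 7,532,640.77 ÷ 0.159673 = BRL 47,175,419.57
BRL 47,175,419.57 × 0.162959 = GBP 7,687,659.20
Profit = GBP 7,687,659.20 − GBP 7,454,000.00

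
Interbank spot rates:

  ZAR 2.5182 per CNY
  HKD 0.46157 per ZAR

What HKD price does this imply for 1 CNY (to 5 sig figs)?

CNY/HKD = 1.1623

1 CNY × 2.5182 = 2.5182 ZAR
2.5182 ZAR × 0.46157 = 1.16233 HKD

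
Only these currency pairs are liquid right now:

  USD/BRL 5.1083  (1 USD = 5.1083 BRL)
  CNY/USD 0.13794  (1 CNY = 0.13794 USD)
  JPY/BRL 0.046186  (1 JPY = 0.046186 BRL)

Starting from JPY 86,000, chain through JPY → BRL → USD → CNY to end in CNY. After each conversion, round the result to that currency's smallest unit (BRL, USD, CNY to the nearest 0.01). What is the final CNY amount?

CNY 5,636.94

JPY 86,000 × 0.046186 = BRL 3,972.00
BRL 3,972.00 ÷ 5.1083 = USD 777.56
USD 777.56 ÷ 0.13794 = CNY 5,636.94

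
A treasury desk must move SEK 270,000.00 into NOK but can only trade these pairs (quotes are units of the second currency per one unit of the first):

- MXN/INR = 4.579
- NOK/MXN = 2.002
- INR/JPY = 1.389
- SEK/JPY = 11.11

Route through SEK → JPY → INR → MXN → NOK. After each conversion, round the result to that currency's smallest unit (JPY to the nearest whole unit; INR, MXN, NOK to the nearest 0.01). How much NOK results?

SEK 270,000.00 × 11.11 = JPY 2,999,700
JPY 2,999,700 ÷ 1.389 = INR 2,159,611.23
INR 2,159,611.23 ÷ 4.579 = MXN 471,633.81
MXN 471,633.81 ÷ 2.002 = NOK 235,581.32

NOK 235,581.32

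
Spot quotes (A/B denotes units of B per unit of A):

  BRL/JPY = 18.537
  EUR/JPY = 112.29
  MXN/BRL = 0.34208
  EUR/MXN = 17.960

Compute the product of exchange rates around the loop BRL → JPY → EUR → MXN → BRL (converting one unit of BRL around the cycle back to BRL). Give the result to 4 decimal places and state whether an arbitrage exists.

1.0142 (arbitrage exists)

Around BRL → JPY → EUR → MXN → BRL: 1 × 18.537 ÷ 112.29 × 17.960 × 0.34208 = 1.014220
Product > 1; profitable direction is BRL → JPY → EUR → MXN → BRL.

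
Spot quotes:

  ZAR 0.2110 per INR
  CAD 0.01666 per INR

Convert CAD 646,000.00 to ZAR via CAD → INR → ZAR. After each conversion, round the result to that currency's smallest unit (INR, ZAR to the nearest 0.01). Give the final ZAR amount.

CAD 646,000.00 ÷ 0.01666 = INR 38,775,510.20
INR 38,775,510.20 × 0.2110 = ZAR 8,181,632.65

ZAR 8,181,632.65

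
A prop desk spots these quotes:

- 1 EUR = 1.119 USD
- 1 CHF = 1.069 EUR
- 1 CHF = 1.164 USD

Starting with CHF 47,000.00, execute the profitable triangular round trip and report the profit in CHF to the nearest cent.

Profit: CHF 1,300.62

Profitable loop is CHF → EUR → USD → CHF:
CHF 47,000.00 × 1.069 = EUR 50,243.00
EUR 50,243.00 × 1.119 = USD 56,221.92
USD 56,221.92 ÷ 1.164 = CHF 48,300.62
Profit = CHF 48,300.62 − CHF 47,000.00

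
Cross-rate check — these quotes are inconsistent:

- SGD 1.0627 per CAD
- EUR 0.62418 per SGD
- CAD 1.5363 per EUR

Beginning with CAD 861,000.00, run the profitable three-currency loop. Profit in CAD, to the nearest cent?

Profit: CAD 16,404.21

Profitable loop is CAD → SGD → EUR → CAD:
CAD 861,000.00 × 1.0627 = SGD 914,984.70
SGD 914,984.70 × 0.62418 = EUR 571,115.15
EUR 571,115.15 × 1.5363 = CAD 877,404.21
Profit = CAD 877,404.21 − CAD 861,000.00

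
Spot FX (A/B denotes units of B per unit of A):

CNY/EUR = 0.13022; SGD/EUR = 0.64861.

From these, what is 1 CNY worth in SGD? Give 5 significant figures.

CNY/SGD = 0.20077

1 CNY × 0.13022 = 0.13022 EUR
0.13022 EUR ÷ 0.64861 = 0.200768 SGD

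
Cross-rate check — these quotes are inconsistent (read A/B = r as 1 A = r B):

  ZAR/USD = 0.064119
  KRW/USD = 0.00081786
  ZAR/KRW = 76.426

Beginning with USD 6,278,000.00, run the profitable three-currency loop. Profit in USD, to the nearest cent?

Profitable loop is USD → KRW → ZAR → USD:
USD 6,278,000.00 ÷ 0.00081786 = KRW 7,676,130,389
KRW 7,676,130,389 ÷ 76.426 = ZAR 100,438,730.13
ZAR 100,438,730.13 × 0.064119 = USD 6,440,030.94
Profit = USD 6,440,030.94 − USD 6,278,000.00

Profit: USD 162,030.94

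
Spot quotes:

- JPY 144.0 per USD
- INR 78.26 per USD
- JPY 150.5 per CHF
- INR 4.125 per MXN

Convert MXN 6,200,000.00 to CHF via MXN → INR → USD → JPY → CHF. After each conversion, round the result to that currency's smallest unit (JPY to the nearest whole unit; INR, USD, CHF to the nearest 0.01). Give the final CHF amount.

CHF 312,681.22

MXN 6,200,000.00 × 4.125 = INR 25,575,000.00
INR 25,575,000.00 ÷ 78.26 = USD 326,795.30
USD 326,795.30 × 144.0 = JPY 47,058,523
JPY 47,058,523 ÷ 150.5 = CHF 312,681.22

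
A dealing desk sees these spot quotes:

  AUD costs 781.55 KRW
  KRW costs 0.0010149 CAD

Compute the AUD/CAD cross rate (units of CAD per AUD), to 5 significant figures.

AUD/CAD = 0.79320

1 AUD × 781.55 = 781.55 KRW
781.55 KRW × 0.0010149 = 0.793195 CAD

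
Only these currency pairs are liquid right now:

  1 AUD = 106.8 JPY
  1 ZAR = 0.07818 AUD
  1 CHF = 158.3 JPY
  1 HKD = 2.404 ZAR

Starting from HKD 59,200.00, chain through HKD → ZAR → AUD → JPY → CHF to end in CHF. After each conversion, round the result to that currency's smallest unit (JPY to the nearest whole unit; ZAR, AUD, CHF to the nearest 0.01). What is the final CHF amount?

CHF 7,506.58

HKD 59,200.00 × 2.404 = ZAR 142,316.80
ZAR 142,316.80 × 0.07818 = AUD 11,126.33
AUD 11,126.33 × 106.8 = JPY 1,188,292
JPY 1,188,292 ÷ 158.3 = CHF 7,506.58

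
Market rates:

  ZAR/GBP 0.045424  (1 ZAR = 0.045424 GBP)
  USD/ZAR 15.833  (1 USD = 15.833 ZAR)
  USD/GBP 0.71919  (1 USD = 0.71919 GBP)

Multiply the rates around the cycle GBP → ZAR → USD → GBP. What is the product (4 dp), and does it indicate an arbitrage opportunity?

1.0000 (no arbitrage)

Around GBP → ZAR → USD → GBP: 1 ÷ 0.045424 ÷ 15.833 × 0.71919 = 0.999989
Product ≈ 1 (deviation 0.001%, within rounding noise).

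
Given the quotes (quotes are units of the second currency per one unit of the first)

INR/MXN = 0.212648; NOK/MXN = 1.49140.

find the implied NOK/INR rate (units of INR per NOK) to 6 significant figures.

NOK/INR = 7.01347

1 NOK × 1.49140 = 1.4914 MXN
1.4914 MXN ÷ 0.212648 = 7.01347 INR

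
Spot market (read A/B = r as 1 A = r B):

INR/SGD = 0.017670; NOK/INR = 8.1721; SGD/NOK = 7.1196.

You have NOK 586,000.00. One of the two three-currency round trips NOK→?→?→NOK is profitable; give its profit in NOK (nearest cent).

Profitable loop is NOK → INR → SGD → NOK:
NOK 586,000.00 × 8.1721 = INR 4,788,850.60
INR 4,788,850.60 × 0.017670 = SGD 84,618.99
SGD 84,618.99 × 7.1196 = NOK 602,453.36
Profit = NOK 602,453.36 − NOK 586,000.00

Profit: NOK 16,453.36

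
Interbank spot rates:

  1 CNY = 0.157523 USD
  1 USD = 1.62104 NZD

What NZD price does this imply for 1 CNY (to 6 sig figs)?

1 CNY × 0.157523 = 0.157523 USD
0.157523 USD × 1.62104 = 0.255351 NZD

CNY/NZD = 0.255351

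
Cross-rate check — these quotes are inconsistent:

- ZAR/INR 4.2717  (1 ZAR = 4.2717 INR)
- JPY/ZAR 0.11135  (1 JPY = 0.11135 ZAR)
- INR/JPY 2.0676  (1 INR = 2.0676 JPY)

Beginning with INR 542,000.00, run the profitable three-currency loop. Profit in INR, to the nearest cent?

Profitable loop is INR → ZAR → JPY → INR:
INR 542,000.00 ÷ 4.2717 = ZAR 126,881.57
ZAR 126,881.57 ÷ 0.11135 = JPY 1,139,484
JPY 1,139,484 ÷ 2.0676 = INR 551,114.45
Profit = INR 551,114.45 − INR 542,000.00

Profit: INR 9,114.45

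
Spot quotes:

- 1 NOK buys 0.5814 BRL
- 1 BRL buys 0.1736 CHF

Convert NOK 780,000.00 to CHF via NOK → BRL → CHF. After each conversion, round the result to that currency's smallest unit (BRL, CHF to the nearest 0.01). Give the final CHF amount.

CHF 78,726.21

NOK 780,000.00 × 0.5814 = BRL 453,492.00
BRL 453,492.00 × 0.1736 = CHF 78,726.21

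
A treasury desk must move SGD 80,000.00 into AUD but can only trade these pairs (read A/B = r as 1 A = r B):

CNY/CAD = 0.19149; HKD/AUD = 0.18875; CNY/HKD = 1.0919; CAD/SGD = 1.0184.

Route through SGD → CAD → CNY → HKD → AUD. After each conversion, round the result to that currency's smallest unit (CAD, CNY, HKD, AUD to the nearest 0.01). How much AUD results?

SGD 80,000.00 ÷ 1.0184 = CAD 78,554.60
CAD 78,554.60 ÷ 0.19149 = CNY 410,228.21
CNY 410,228.21 × 1.0919 = HKD 447,928.18
HKD 447,928.18 × 0.18875 = AUD 84,546.44

AUD 84,546.44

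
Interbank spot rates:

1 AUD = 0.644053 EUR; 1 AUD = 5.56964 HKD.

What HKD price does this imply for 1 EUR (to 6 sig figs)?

EUR/HKD = 8.64780

1 EUR ÷ 0.644053 = 1.55267 AUD
1.55267 AUD × 5.56964 = 8.6478 HKD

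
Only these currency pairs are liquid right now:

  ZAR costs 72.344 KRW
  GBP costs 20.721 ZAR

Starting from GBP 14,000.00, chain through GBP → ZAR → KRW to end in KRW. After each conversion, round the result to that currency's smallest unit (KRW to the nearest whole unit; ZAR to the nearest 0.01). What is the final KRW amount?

KRW 20,986,560

GBP 14,000.00 × 20.721 = ZAR 290,094.00
ZAR 290,094.00 × 72.344 = KRW 20,986,560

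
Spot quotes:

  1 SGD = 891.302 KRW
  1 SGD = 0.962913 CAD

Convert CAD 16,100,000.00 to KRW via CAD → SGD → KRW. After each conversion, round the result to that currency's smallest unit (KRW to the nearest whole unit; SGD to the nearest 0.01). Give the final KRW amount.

CAD 16,100,000.00 ÷ 0.962913 = SGD 16,720,098.29
SGD 16,720,098.29 × 891.302 = KRW 14,902,657,046

KRW 14,902,657,046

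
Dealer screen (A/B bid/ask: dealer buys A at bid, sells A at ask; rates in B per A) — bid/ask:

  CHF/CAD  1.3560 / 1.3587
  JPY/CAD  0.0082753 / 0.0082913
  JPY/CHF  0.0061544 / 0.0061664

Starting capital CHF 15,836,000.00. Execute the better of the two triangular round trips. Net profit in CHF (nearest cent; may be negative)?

Best loop CHF → CAD → JPY → CHF:
CHF 15,836,000.00 × 1.3560 (sell CHF at bid) = CAD 21,473,616.00
CAD 21,473,616.00 ÷ 0.0082913 (buy JPY at ask) = JPY 2,589,897,362
JPY 2,589,897,362 × 0.0061544 (sell JPY at bid) = CHF 15,939,264.33

Net profit: CHF 103,264.33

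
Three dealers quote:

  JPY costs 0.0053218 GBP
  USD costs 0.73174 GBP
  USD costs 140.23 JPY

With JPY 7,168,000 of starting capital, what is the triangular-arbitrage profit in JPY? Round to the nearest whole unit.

Profit: JPY 142,392

Profitable loop is JPY → GBP → USD → JPY:
JPY 7,168,000 × 0.0053218 = GBP 38,146.66
GBP 38,146.66 ÷ 0.73174 = USD 52,131.44
USD 52,131.44 × 140.23 = JPY 7,310,392
Profit = JPY 7,310,392 − JPY 7,168,000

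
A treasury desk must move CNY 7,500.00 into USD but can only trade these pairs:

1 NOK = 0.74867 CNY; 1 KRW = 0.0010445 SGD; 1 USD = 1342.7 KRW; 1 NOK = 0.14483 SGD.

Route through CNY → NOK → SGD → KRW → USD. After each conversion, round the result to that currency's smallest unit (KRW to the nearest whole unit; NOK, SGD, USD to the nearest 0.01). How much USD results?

USD 1,034.53

CNY 7,500.00 ÷ 0.74867 = NOK 10,017.76
NOK 10,017.76 × 0.14483 = SGD 1,450.87
SGD 1,450.87 ÷ 0.0010445 = KRW 1,389,057
KRW 1,389,057 ÷ 1342.7 = USD 1,034.53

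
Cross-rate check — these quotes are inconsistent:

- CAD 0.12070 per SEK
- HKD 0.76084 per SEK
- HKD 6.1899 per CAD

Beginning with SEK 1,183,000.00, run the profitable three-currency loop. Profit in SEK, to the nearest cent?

Profitable loop is SEK → HKD → CAD → SEK:
SEK 1,183,000.00 × 0.76084 = HKD 900,073.72
HKD 900,073.72 ÷ 6.1899 = CAD 145,410.06
CAD 145,410.06 ÷ 0.12070 = SEK 1,204,722.94
Profit = SEK 1,204,722.94 − SEK 1,183,000.00

Profit: SEK 21,722.94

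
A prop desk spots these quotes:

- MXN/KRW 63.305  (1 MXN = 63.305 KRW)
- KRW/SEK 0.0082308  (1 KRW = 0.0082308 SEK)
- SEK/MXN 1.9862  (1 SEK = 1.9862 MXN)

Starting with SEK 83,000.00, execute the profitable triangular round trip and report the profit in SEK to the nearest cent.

Profit: SEK 2,897.62

Profitable loop is SEK → MXN → KRW → SEK:
SEK 83,000.00 × 1.9862 = MXN 164,854.60
MXN 164,854.60 × 63.305 = KRW 10,436,120
KRW 10,436,120 × 0.0082308 = SEK 85,897.62
Profit = SEK 85,897.62 − SEK 83,000.00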